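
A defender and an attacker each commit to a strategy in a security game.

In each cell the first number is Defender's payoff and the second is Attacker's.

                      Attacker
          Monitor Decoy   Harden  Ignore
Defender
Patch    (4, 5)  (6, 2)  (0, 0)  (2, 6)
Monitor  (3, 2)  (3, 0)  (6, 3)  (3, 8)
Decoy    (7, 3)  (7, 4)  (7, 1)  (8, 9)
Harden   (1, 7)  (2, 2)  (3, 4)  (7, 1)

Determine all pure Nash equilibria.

(Decoy, Ignore)

Mark each player's best response to every combination of opponents' strategies; a profile where every player is best-responding is a pure Nash equilibrium.
Defender against Monitor: payoffs 4, 3, 7, 1 → best response Decoy.
Defender against Decoy: payoffs 6, 3, 7, 2 → best response Decoy.
Defender against Harden: payoffs 0, 6, 7, 3 → best response Decoy.
Defender against Ignore: payoffs 2, 3, 8, 7 → best response Decoy.
Attacker against Patch: payoffs 5, 2, 0, 6 → best response Ignore.
Attacker against Monitor: payoffs 2, 0, 3, 8 → best response Ignore.
Attacker against Decoy: payoffs 3, 4, 1, 9 → best response Ignore.
Attacker against Harden: payoffs 7, 2, 4, 1 → best response Monitor.
Mutual best responses: (Decoy, Ignore).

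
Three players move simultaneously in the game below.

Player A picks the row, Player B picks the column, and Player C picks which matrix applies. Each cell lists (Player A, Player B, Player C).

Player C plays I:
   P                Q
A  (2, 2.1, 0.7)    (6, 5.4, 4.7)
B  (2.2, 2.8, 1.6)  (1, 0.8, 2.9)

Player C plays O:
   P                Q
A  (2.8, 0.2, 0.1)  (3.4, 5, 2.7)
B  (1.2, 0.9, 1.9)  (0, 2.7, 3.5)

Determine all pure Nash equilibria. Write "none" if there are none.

(A, Q, I)

Mark each player's best response to every combination of opponents' strategies; a profile where every player is best-responding is a pure Nash equilibrium.
Player A against (P, I): payoffs 2, 2.2 → best response B.
Player A against (P, O): payoffs 2.8, 1.2 → best response A.
Player A against (Q, I): payoffs 6, 1 → best response A.
Player A against (Q, O): payoffs 3.4, 0 → best response A.
Player B against (A, I): payoffs 2.1, 5.4 → best response Q.
Player B against (A, O): payoffs 0.2, 5 → best response Q.
Player B against (B, I): payoffs 2.8, 0.8 → best response P.
Player B against (B, O): payoffs 0.9, 2.7 → best response Q.
Player C against (A, P): payoffs 0.7, 0.1 → best response I.
Player C against (A, Q): payoffs 4.7, 2.7 → best response I.
Player C against (B, P): payoffs 1.6, 1.9 → best response O.
Player C against (B, Q): payoffs 2.9, 3.5 → best response O.
Mutual best responses: (A, Q, I).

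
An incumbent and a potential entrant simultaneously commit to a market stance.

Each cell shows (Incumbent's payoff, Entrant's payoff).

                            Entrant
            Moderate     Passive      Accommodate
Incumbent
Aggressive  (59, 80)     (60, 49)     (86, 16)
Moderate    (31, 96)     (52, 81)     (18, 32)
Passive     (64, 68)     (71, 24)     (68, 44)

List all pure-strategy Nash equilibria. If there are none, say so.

For each player, find the best response to each opponent profile; mutual best responses are the pure NE.
Incumbent against Moderate: payoffs 59, 31, 64 → best response Passive.
Incumbent against Passive: payoffs 60, 52, 71 → best response Passive.
Incumbent against Accommodate: payoffs 86, 18, 68 → best response Aggressive.
Entrant against Aggressive: payoffs 80, 49, 16 → best response Moderate.
Entrant against Moderate: payoffs 96, 81, 32 → best response Moderate.
Entrant against Passive: payoffs 68, 24, 44 → best response Moderate.
Mutual best responses: (Passive, Moderate).

Pure NE: (Passive, Moderate)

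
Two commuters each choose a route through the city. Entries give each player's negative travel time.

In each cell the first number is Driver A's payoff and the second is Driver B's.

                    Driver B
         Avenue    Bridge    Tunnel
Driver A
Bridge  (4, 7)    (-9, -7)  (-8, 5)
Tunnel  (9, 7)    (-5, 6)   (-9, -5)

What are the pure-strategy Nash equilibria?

(Tunnel, Avenue)

Driver A against Avenue: payoffs 4, 9 → best response Tunnel.
Driver A against Bridge: payoffs -9, -5 → best response Tunnel.
Driver A against Tunnel: payoffs -8, -9 → best response Bridge.
Driver B against Bridge: payoffs 7, -7, 5 → best response Avenue.
Driver B against Tunnel: payoffs 7, 6, -5 → best response Avenue.
Mutual best responses: (Tunnel, Avenue).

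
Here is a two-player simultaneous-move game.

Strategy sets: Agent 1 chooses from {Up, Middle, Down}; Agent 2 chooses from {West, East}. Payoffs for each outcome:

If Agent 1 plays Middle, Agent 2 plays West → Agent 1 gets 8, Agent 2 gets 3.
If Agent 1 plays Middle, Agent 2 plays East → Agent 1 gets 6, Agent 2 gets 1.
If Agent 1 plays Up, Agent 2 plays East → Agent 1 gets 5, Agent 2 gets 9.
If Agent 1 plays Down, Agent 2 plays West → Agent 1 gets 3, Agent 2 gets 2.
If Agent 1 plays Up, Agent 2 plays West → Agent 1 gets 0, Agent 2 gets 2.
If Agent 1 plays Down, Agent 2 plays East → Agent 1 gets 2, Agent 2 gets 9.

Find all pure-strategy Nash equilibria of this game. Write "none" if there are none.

Agent 1 against West: payoffs 0, 8, 3 → best response Middle.
Agent 1 against East: payoffs 5, 6, 2 → best response Middle.
Agent 2 against Up: payoffs 2, 9 → best response East.
Agent 2 against Middle: payoffs 3, 1 → best response West.
Agent 2 against Down: payoffs 2, 9 → best response East.
Mutual best responses: (Middle, West).

The unique pure-strategy Nash equilibrium is (Middle, West).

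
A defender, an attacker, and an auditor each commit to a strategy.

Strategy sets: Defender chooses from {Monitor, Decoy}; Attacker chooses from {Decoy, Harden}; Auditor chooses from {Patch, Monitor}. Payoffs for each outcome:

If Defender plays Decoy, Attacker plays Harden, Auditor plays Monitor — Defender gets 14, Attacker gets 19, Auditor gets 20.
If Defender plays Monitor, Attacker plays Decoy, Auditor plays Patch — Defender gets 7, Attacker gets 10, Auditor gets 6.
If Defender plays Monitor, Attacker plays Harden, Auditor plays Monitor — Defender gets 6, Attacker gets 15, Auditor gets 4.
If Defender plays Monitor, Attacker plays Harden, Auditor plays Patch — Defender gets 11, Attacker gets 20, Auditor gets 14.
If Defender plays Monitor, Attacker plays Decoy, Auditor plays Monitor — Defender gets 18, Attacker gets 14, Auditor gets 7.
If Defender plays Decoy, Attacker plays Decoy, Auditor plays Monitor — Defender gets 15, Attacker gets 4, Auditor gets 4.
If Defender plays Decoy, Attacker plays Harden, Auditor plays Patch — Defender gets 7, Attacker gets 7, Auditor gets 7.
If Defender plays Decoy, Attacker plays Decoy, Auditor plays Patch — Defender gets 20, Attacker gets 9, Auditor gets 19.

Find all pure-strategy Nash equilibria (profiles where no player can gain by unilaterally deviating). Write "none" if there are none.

(Monitor, Decoy, Patch): Defender can switch to Decoy (7 → 20). Not NE.
(Monitor, Decoy, Monitor): Attacker can switch to Harden (14 → 15). Not NE.
(Monitor, Harden, Patch): Defender gets 11, best alternative 7; Attacker gets 20, best alternative 10; Auditor gets 14, best alternative 4. No profitable deviation — NE.
(Monitor, Harden, Monitor): Defender can switch to Decoy (6 → 14). Not NE.
(Decoy, Decoy, Patch): Defender gets 20, best alternative 7; Attacker gets 9, best alternative 7; Auditor gets 19, best alternative 4. No profitable deviation — NE.
(Decoy, Decoy, Monitor): Defender can switch to Monitor (15 → 18). Not NE.
(Decoy, Harden, Patch): Defender can switch to Monitor (7 → 11). Not NE.
(Decoy, Harden, Monitor): Defender gets 14, best alternative 6; Attacker gets 19, best alternative 4; Auditor gets 20, best alternative 7. No profitable deviation — NE.

(Monitor, Harden, Patch) and (Decoy, Decoy, Patch) and (Decoy, Harden, Monitor)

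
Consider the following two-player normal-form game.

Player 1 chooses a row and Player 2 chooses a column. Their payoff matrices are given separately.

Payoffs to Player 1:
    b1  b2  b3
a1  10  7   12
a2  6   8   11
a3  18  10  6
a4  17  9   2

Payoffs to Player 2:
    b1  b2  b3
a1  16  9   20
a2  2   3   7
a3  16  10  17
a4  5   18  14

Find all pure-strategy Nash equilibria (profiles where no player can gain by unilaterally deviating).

Mark each player's best response to every combination of opponents' strategies; a profile where every player is best-responding is a pure Nash equilibrium.
Player 1 against b1: payoffs 10, 6, 18, 17 → best response a3.
Player 1 against b2: payoffs 7, 8, 10, 9 → best response a3.
Player 1 against b3: payoffs 12, 11, 6, 2 → best response a1.
Player 2 against a1: payoffs 16, 9, 20 → best response b3.
Player 2 against a2: payoffs 2, 3, 7 → best response b3.
Player 2 against a3: payoffs 16, 10, 17 → best response b3.
Player 2 against a4: payoffs 5, 18, 14 → best response b2.
Mutual best responses: (a1, b3).

Pure NE: (a1, b3)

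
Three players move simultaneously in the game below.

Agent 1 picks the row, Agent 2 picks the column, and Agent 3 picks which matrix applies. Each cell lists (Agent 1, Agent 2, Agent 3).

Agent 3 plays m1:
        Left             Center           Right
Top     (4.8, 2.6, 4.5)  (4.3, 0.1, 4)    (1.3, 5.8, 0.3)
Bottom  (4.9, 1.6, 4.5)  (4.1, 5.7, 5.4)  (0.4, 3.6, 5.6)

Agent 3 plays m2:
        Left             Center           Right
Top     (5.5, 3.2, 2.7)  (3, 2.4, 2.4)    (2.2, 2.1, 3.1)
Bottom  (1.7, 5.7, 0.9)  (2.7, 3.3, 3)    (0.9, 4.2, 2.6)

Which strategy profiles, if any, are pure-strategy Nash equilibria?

(Top, Left, m1): Agent 1 can switch to Bottom (4.8 → 4.9). Not NE.
(Top, Left, m2): Agent 3 can switch to m1 (2.7 → 4.5). Not NE.
(Top, Center, m1): Agent 2 can switch to Left (0.1 → 2.6). Not NE.
(Top, Center, m2): Agent 2 can switch to Left (2.4 → 3.2). Not NE.
(Top, Right, m1): Agent 3 can switch to m2 (0.3 → 3.1). Not NE.
(Top, Right, m2): Agent 2 can switch to Left (2.1 → 3.2). Not NE.
(Bottom, Left, m1): Agent 2 can switch to Center (1.6 → 5.7). Not NE.
(Bottom, Left, m2): Agent 1 can switch to Top (1.7 → 5.5). Not NE.
(The remaining 4 profiles each have a profitable deviation by the same check.)

There is no pure-strategy Nash equilibrium.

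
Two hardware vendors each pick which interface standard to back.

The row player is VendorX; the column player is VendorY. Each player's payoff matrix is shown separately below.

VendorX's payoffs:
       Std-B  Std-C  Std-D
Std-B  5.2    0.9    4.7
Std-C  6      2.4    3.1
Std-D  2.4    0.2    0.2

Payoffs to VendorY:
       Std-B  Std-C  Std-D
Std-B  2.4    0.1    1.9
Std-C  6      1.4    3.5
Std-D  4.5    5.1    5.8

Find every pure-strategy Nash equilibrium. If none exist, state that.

Pure NE: (Std-C, Std-B)

(Std-B, Std-B): VendorX can switch to Std-C (5.2 → 6). Not NE.
(Std-B, Std-C): VendorX can switch to Std-C (0.9 → 2.4). Not NE.
(Std-B, Std-D): VendorY can switch to Std-B (1.9 → 2.4). Not NE.
(Std-C, Std-B): VendorX gets 6, best alternative 5.2; VendorY gets 6, best alternative 3.5. No profitable deviation — NE.
(Std-C, Std-C): VendorY can switch to Std-B (1.4 → 6). Not NE.
(Std-C, Std-D): VendorX can switch to Std-B (3.1 → 4.7). Not NE.
(Std-D, Std-B): VendorX can switch to Std-B (2.4 → 5.2). Not NE.
(Std-D, Std-C): VendorX can switch to Std-B (0.2 → 0.9). Not NE.
(Std-D, Std-D): VendorX can switch to Std-B (0.2 → 4.7). Not NE.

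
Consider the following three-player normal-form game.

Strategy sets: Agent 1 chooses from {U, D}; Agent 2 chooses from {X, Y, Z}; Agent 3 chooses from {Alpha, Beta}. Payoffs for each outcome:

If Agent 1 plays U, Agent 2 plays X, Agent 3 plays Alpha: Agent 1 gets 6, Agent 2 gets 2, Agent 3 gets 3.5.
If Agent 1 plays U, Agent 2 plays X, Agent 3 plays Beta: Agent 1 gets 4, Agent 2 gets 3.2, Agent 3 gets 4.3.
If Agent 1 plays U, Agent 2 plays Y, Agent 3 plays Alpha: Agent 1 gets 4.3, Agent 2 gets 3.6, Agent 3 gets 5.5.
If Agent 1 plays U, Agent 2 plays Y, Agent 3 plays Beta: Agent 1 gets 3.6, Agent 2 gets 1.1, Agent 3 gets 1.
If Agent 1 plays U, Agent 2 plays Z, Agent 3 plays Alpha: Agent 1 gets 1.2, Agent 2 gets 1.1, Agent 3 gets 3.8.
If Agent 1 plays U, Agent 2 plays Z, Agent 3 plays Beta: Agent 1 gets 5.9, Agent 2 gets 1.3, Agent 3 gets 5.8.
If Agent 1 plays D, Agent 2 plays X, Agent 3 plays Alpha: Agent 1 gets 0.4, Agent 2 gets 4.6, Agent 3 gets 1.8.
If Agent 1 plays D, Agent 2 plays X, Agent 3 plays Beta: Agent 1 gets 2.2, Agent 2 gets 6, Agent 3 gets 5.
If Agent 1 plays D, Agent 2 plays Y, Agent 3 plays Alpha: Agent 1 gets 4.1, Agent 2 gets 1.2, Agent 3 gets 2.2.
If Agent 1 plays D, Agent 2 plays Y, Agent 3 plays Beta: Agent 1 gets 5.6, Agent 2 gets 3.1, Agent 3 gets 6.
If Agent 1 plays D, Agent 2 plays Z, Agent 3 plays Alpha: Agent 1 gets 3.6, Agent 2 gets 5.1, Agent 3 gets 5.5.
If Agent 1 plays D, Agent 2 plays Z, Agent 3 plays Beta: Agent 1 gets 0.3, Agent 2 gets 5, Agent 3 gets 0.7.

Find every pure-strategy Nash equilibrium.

(U, X, Beta) and (U, Y, Alpha) and (D, Z, Alpha)

Agent 1 against (X, Alpha): payoffs 6, 0.4 → best response U.
Agent 1 against (X, Beta): payoffs 4, 2.2 → best response U.
Agent 1 against (Y, Alpha): payoffs 4.3, 4.1 → best response U.
Agent 1 against (Y, Beta): payoffs 3.6, 5.6 → best response D.
Agent 1 against (Z, Alpha): payoffs 1.2, 3.6 → best response D.
Agent 1 against (Z, Beta): payoffs 5.9, 0.3 → best response U.
Agent 2 against (U, Alpha): payoffs 2, 3.6, 1.1 → best response Y.
Agent 2 against (U, Beta): payoffs 3.2, 1.1, 1.3 → best response X.
Agent 2 against (D, Alpha): payoffs 4.6, 1.2, 5.1 → best response Z.
Agent 2 against (D, Beta): payoffs 6, 3.1, 5 → best response X.
Agent 3 against (U, X): payoffs 3.5, 4.3 → best response Beta.
Agent 3 against (U, Y): payoffs 5.5, 1 → best response Alpha.
Agent 3 against (U, Z): payoffs 3.8, 5.8 → best response Beta.
Agent 3 against (D, X): payoffs 1.8, 5 → best response Beta.
Agent 3 against (D, Y): payoffs 2.2, 6 → best response Beta.
Agent 3 against (D, Z): payoffs 5.5, 0.7 → best response Alpha.
Mutual best responses: (U, X, Beta); (U, Y, Alpha); (D, Z, Alpha).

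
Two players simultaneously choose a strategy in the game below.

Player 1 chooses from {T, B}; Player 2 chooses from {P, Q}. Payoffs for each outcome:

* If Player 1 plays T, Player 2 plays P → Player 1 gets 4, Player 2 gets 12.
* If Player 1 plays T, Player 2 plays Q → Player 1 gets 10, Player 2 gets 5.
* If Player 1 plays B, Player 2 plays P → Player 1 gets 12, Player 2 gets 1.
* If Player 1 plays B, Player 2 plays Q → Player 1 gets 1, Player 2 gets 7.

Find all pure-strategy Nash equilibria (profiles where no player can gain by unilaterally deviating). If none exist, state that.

No pure-strategy Nash equilibrium.

Check each profile: it is a Nash equilibrium iff no player can strictly gain by switching unilaterally.
(T, P): Player 1 can switch to B (4 → 12). Not NE.
(T, Q): Player 2 can switch to P (5 → 12). Not NE.
(B, P): Player 2 can switch to Q (1 → 7). Not NE.
(B, Q): Player 1 can switch to T (1 → 10). Not NE.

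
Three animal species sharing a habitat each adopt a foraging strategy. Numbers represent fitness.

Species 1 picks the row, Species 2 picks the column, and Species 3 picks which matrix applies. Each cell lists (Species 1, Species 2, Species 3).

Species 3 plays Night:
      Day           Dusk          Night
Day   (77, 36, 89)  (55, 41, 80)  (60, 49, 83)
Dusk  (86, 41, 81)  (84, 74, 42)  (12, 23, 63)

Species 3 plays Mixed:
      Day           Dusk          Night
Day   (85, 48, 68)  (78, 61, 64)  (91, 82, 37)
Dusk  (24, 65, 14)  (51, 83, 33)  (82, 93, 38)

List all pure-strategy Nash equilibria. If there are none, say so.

Pure-strategy Nash equilibria: (Day, Night, Night) and (Dusk, Dusk, Night)

(Day, Day, Night): Species 1 can switch to Dusk (77 → 86). Not NE.
(Day, Day, Mixed): Species 2 can switch to Dusk (48 → 61). Not NE.
(Day, Dusk, Night): Species 1 can switch to Dusk (55 → 84). Not NE.
(Day, Dusk, Mixed): Species 2 can switch to Night (61 → 82). Not NE.
(Day, Night, Night): Species 1 gets 60, best alternative 12; Species 2 gets 49, best alternative 41; Species 3 gets 83, best alternative 37. No profitable deviation — NE.
(Day, Night, Mixed): Species 3 can switch to Night (37 → 83). Not NE.
(Dusk, Day, Night): Species 2 can switch to Dusk (41 → 74). Not NE.
(Dusk, Dusk, Night): Species 1 gets 84, best alternative 55; Species 2 gets 74, best alternative 41; Species 3 gets 42, best alternative 33. No profitable deviation — NE.
(The remaining 4 profiles each have a profitable deviation by the same check.)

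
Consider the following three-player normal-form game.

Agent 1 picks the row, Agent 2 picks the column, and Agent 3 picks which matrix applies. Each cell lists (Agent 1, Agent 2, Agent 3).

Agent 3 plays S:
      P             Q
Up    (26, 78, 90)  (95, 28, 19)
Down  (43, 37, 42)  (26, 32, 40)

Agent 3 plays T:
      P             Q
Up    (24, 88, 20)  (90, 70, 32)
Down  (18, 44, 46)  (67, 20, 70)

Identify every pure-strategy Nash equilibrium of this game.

Agent 1 against (P, S): payoffs 26, 43 → best response Down.
Agent 1 against (P, T): payoffs 24, 18 → best response Up.
Agent 1 against (Q, S): payoffs 95, 26 → best response Up.
Agent 1 against (Q, T): payoffs 90, 67 → best response Up.
Agent 2 against (Up, S): payoffs 78, 28 → best response P.
Agent 2 against (Up, T): payoffs 88, 70 → best response P.
Agent 2 against (Down, S): payoffs 37, 32 → best response P.
Agent 2 against (Down, T): payoffs 44, 20 → best response P.
Agent 3 against (Up, P): payoffs 90, 20 → best response S.
Agent 3 against (Up, Q): payoffs 19, 32 → best response T.
Agent 3 against (Down, P): payoffs 42, 46 → best response T.
Agent 3 against (Down, Q): payoffs 40, 70 → best response T.
No profile is a mutual best response for all players.

No pure-strategy Nash equilibrium.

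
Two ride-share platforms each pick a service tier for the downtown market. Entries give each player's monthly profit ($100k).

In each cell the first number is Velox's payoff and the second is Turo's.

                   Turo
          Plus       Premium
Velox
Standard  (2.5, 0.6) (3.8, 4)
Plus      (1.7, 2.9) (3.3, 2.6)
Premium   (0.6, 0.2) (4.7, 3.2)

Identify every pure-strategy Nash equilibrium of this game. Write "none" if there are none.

Pure NE: (Premium, Premium)

For each strategy profile, look for a profitable unilateral deviation.
(Standard, Plus): Turo can switch to Premium (0.6 → 4). Not NE.
(Standard, Premium): Velox can switch to Premium (3.8 → 4.7). Not NE.
(Plus, Plus): Velox can switch to Standard (1.7 → 2.5). Not NE.
(Plus, Premium): Velox can switch to Standard (3.3 → 3.8). Not NE.
(Premium, Plus): Velox can switch to Standard (0.6 → 2.5). Not NE.
(Premium, Premium): Velox gets 4.7, best alternative 3.8; Turo gets 3.2, best alternative 0.2. No profitable deviation — NE.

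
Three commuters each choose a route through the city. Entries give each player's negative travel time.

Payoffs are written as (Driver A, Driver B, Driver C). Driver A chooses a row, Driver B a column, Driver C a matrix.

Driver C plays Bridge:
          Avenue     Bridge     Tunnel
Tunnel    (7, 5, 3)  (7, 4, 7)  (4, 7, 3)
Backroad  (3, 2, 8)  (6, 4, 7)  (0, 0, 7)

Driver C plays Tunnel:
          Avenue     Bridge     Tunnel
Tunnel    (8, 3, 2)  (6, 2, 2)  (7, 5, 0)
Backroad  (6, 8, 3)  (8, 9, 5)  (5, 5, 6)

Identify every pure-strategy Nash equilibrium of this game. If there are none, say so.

Mark each player's best response to every combination of opponents' strategies; a profile where every player is best-responding is a pure Nash equilibrium.
Driver A against (Avenue, Bridge): payoffs 7, 3 → best response Tunnel.
Driver A against (Avenue, Tunnel): payoffs 8, 6 → best response Tunnel.
Driver A against (Bridge, Bridge): payoffs 7, 6 → best response Tunnel.
Driver A against (Bridge, Tunnel): payoffs 6, 8 → best response Backroad.
Driver A against (Tunnel, Bridge): payoffs 4, 0 → best response Tunnel.
Driver A against (Tunnel, Tunnel): payoffs 7, 5 → best response Tunnel.
Driver B against (Tunnel, Bridge): payoffs 5, 4, 7 → best response Tunnel.
Driver B against (Tunnel, Tunnel): payoffs 3, 2, 5 → best response Tunnel.
Driver B against (Backroad, Bridge): payoffs 2, 4, 0 → best response Bridge.
Driver B against (Backroad, Tunnel): payoffs 8, 9, 5 → best response Bridge.
Driver C against (Tunnel, Avenue): payoffs 3, 2 → best response Bridge.
Driver C against (Tunnel, Bridge): payoffs 7, 2 → best response Bridge.
Driver C against (Tunnel, Tunnel): payoffs 3, 0 → best response Bridge.
Driver C against (Backroad, Avenue): payoffs 8, 3 → best response Bridge.
Driver C against (Backroad, Bridge): payoffs 7, 5 → best response Bridge.
Driver C against (Backroad, Tunnel): payoffs 7, 6 → best response Bridge.
Mutual best responses: (Tunnel, Tunnel, Bridge).

(Tunnel, Tunnel, Bridge)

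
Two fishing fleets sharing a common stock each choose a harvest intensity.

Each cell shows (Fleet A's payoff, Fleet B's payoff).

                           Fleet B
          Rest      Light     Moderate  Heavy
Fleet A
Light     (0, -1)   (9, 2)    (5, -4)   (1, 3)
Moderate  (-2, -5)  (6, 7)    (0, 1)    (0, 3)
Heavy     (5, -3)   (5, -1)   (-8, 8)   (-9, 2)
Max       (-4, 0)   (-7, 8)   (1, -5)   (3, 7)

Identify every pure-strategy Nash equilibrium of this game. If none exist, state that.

Fleet A against Rest: payoffs 0, -2, 5, -4 → best response Heavy.
Fleet A against Light: payoffs 9, 6, 5, -7 → best response Light.
Fleet A against Moderate: payoffs 5, 0, -8, 1 → best response Light.
Fleet A against Heavy: payoffs 1, 0, -9, 3 → best response Max.
Fleet B against Light: payoffs -1, 2, -4, 3 → best response Heavy.
Fleet B against Moderate: payoffs -5, 7, 1, 3 → best response Light.
Fleet B against Heavy: payoffs -3, -1, 8, 2 → best response Moderate.
Fleet B against Max: payoffs 0, 8, -5, 7 → best response Light.
No profile is a mutual best response for all players.

none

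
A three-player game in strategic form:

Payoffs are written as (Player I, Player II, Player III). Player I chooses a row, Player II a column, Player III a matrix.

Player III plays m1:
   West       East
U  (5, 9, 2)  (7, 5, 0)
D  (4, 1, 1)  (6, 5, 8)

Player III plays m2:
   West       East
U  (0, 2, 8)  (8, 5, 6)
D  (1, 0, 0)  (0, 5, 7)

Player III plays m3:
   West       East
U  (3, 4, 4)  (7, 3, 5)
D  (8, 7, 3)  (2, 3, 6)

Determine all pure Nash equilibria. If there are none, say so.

The pure Nash equilibria are (U, East, m2), (D, West, m3).

(U, West, m1): Player III can switch to m2 (2 → 8). Not NE.
(U, West, m2): Player I can switch to D (0 → 1). Not NE.
(U, West, m3): Player I can switch to D (3 → 8). Not NE.
(U, East, m1): Player II can switch to West (5 → 9). Not NE.
(U, East, m2): Player I gets 8, best alternative 0; Player II gets 5, best alternative 2; Player III gets 6, best alternative 5. No profitable deviation — NE.
(U, East, m3): Player II can switch to West (3 → 4). Not NE.
(D, West, m1): Player I can switch to U (4 → 5). Not NE.
(D, West, m2): Player II can switch to East (0 → 5). Not NE.
(D, West, m3): Player I gets 8, best alternative 3; Player II gets 7, best alternative 3; Player III gets 3, best alternative 1. No profitable deviation — NE.
(D, East, m1): Player I can switch to U (6 → 7). Not NE.
(D, East, m2): Player I can switch to U (0 → 8). Not NE.
(D, East, m3): Player I can switch to U (2 → 7). Not NE.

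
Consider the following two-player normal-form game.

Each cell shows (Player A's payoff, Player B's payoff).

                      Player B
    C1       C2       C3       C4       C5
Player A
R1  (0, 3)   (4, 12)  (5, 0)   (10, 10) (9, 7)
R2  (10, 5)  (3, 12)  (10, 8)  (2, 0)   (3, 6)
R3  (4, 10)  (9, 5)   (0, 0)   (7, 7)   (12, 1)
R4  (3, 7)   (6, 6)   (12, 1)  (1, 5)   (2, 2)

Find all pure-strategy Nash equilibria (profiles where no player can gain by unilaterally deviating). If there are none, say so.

There is no pure-strategy Nash equilibrium.

Check each profile: it is a Nash equilibrium iff no player can strictly gain by switching unilaterally.
(R1, C1): Player A can switch to R2 (0 → 10). Not NE.
(R1, C2): Player A can switch to R3 (4 → 9). Not NE.
(R1, C3): Player A can switch to R2 (5 → 10). Not NE.
(R1, C4): Player B can switch to C2 (10 → 12). Not NE.
(R1, C5): Player A can switch to R3 (9 → 12). Not NE.
(R2, C1): Player B can switch to C2 (5 → 12). Not NE.
(R2, C2): Player A can switch to R1 (3 → 4). Not NE.
(R2, C3): Player A can switch to R4 (10 → 12). Not NE.
(R2, C4): Player A can switch to R1 (2 → 10). Not NE.
(R2, C5): Player A can switch to R1 (3 → 9). Not NE.
(R3, C1): Player A can switch to R2 (4 → 10). Not NE.
(R3, C2): Player B can switch to C1 (5 → 10). Not NE.
(The remaining 8 profiles each have a profitable deviation by the same check.)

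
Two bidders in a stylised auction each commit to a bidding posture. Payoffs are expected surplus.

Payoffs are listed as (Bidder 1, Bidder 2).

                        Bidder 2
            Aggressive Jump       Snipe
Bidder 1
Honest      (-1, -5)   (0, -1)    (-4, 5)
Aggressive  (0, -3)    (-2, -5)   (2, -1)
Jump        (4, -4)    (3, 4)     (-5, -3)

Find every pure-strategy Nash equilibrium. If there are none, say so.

(Honest, Aggressive): Bidder 1 can switch to Aggressive (-1 → 0). Not NE.
(Honest, Jump): Bidder 1 can switch to Jump (0 → 3). Not NE.
(Honest, Snipe): Bidder 1 can switch to Aggressive (-4 → 2). Not NE.
(Aggressive, Aggressive): Bidder 1 can switch to Jump (0 → 4). Not NE.
(Aggressive, Jump): Bidder 1 can switch to Honest (-2 → 0). Not NE.
(Aggressive, Snipe): Bidder 1 gets 2, best alternative -4; Bidder 2 gets -1, best alternative -3. No profitable deviation — NE.
(Jump, Aggressive): Bidder 2 can switch to Jump (-4 → 4). Not NE.
(Jump, Jump): Bidder 1 gets 3, best alternative 0; Bidder 2 gets 4, best alternative -3. No profitable deviation — NE.
(The remaining 1 profile has a profitable deviation by the same check.)

Pure-strategy Nash equilibria: (Aggressive, Snipe), (Jump, Jump)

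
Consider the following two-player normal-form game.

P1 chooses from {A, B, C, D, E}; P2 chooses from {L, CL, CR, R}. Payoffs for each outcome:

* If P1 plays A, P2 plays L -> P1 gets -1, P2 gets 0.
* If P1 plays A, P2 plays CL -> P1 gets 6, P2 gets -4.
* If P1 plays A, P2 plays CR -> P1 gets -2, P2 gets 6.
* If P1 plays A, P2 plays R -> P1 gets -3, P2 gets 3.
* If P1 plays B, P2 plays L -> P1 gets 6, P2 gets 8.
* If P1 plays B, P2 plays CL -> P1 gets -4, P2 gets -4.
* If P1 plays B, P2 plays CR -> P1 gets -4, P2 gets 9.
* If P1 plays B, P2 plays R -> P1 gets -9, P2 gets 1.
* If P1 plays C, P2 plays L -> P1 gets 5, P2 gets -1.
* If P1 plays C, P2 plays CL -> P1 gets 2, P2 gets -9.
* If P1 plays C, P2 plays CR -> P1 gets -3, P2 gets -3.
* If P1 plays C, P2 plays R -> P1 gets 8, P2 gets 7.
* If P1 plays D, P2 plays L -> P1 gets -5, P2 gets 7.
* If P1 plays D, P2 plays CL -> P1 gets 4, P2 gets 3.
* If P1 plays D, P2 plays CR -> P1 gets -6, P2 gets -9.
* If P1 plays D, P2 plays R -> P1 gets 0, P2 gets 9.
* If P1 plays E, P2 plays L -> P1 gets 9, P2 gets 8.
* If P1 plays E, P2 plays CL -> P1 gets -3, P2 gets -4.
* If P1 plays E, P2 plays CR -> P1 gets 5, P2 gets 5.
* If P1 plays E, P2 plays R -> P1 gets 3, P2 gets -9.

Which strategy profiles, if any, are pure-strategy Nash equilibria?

(C, R), (E, L)

P1 against L: payoffs -1, 6, 5, -5, 9 → best response E.
P1 against CL: payoffs 6, -4, 2, 4, -3 → best response A.
P1 against CR: payoffs -2, -4, -3, -6, 5 → best response E.
P1 against R: payoffs -3, -9, 8, 0, 3 → best response C.
P2 against A: payoffs 0, -4, 6, 3 → best response CR.
P2 against B: payoffs 8, -4, 9, 1 → best response CR.
P2 against C: payoffs -1, -9, -3, 7 → best response R.
P2 against D: payoffs 7, 3, -9, 9 → best response R.
P2 against E: payoffs 8, -4, 5, -9 → best response L.
Mutual best responses: (C, R); (E, L).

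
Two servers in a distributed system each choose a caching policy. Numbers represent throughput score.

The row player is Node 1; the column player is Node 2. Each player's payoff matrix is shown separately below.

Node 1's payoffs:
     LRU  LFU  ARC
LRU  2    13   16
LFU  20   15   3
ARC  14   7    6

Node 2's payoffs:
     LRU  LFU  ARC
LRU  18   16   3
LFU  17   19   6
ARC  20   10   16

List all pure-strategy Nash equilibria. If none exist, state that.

Node 1 against LRU: payoffs 2, 20, 14 → best response LFU.
Node 1 against LFU: payoffs 13, 15, 7 → best response LFU.
Node 1 against ARC: payoffs 16, 3, 6 → best response LRU.
Node 2 against LRU: payoffs 18, 16, 3 → best response LRU.
Node 2 against LFU: payoffs 17, 19, 6 → best response LFU.
Node 2 against ARC: payoffs 20, 10, 16 → best response LRU.
Mutual best responses: (LFU, LFU).

(LFU, LFU)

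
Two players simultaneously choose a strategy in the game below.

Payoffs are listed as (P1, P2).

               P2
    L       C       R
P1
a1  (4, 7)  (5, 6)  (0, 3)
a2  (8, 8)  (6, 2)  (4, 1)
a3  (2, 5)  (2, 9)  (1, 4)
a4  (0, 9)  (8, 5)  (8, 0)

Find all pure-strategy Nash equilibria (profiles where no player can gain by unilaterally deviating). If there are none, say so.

P1 against L: payoffs 4, 8, 2, 0 → best response a2.
P1 against C: payoffs 5, 6, 2, 8 → best response a4.
P1 against R: payoffs 0, 4, 1, 8 → best response a4.
P2 against a1: payoffs 7, 6, 3 → best response L.
P2 against a2: payoffs 8, 2, 1 → best response L.
P2 against a3: payoffs 5, 9, 4 → best response C.
P2 against a4: payoffs 9, 5, 0 → best response L.
Mutual best responses: (a2, L).

The unique pure-strategy Nash equilibrium is (a2, L).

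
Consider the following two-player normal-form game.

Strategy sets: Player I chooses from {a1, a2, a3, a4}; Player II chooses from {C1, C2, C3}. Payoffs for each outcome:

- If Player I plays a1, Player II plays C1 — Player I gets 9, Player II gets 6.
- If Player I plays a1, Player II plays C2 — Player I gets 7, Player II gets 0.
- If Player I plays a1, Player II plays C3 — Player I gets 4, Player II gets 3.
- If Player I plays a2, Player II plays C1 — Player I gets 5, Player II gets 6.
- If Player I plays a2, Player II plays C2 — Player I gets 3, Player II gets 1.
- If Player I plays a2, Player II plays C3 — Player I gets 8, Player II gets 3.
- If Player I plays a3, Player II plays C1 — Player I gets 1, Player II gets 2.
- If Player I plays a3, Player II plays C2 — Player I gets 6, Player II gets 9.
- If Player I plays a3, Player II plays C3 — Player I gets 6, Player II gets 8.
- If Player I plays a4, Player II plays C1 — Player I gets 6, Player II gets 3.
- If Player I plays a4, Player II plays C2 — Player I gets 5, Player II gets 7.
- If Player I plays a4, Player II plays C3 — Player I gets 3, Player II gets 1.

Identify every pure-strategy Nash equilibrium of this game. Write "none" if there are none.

The unique pure-strategy Nash equilibrium is (a1, C1).

Player I against C1: payoffs 9, 5, 1, 6 → best response a1.
Player I against C2: payoffs 7, 3, 6, 5 → best response a1.
Player I against C3: payoffs 4, 8, 6, 3 → best response a2.
Player II against a1: payoffs 6, 0, 3 → best response C1.
Player II against a2: payoffs 6, 1, 3 → best response C1.
Player II against a3: payoffs 2, 9, 8 → best response C2.
Player II against a4: payoffs 3, 7, 1 → best response C2.
Mutual best responses: (a1, C1).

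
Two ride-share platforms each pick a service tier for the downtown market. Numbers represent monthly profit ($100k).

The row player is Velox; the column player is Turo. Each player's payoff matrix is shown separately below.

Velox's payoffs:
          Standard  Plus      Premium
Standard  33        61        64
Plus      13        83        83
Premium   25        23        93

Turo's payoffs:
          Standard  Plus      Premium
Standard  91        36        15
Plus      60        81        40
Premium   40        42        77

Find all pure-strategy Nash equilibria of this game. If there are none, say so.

(Standard, Standard): Velox gets 33, best alternative 25; Turo gets 91, best alternative 36. No profitable deviation — NE.
(Standard, Plus): Velox can switch to Plus (61 → 83). Not NE.
(Standard, Premium): Velox can switch to Plus (64 → 83). Not NE.
(Plus, Standard): Velox can switch to Standard (13 → 33). Not NE.
(Plus, Plus): Velox gets 83, best alternative 61; Turo gets 81, best alternative 60. No profitable deviation — NE.
(Plus, Premium): Velox can switch to Premium (83 → 93). Not NE.
(Premium, Standard): Velox can switch to Standard (25 → 33). Not NE.
(Premium, Plus): Velox can switch to Standard (23 → 61). Not NE.
(Premium, Premium): Velox gets 93, best alternative 83; Turo gets 77, best alternative 42. No profitable deviation — NE.

(Standard, Standard) and (Plus, Plus) and (Premium, Premium)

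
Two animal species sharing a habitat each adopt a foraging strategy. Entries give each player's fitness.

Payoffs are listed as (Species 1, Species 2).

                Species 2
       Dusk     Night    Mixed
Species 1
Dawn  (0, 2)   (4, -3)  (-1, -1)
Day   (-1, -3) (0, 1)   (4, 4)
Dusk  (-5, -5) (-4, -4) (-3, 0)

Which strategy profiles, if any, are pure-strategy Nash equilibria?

The pure Nash equilibria are (Dawn, Dusk), (Day, Mixed).

Species 1 against Dusk: payoffs 0, -1, -5 → best response Dawn.
Species 1 against Night: payoffs 4, 0, -4 → best response Dawn.
Species 1 against Mixed: payoffs -1, 4, -3 → best response Day.
Species 2 against Dawn: payoffs 2, -3, -1 → best response Dusk.
Species 2 against Day: payoffs -3, 1, 4 → best response Mixed.
Species 2 against Dusk: payoffs -5, -4, 0 → best response Mixed.
Mutual best responses: (Dawn, Dusk); (Day, Mixed).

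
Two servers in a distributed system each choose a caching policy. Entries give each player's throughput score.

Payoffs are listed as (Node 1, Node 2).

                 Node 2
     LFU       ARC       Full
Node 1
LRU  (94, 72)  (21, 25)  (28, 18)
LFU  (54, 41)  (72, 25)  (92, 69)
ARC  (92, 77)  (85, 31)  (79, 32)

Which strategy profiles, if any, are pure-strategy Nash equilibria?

For each player, find the best response to each opponent profile; mutual best responses are the pure NE.
Node 1 against LFU: payoffs 94, 54, 92 → best response LRU.
Node 1 against ARC: payoffs 21, 72, 85 → best response ARC.
Node 1 against Full: payoffs 28, 92, 79 → best response LFU.
Node 2 against LRU: payoffs 72, 25, 18 → best response LFU.
Node 2 against LFU: payoffs 41, 25, 69 → best response Full.
Node 2 against ARC: payoffs 77, 31, 32 → best response LFU.
Mutual best responses: (LRU, LFU); (LFU, Full).

Pure-strategy Nash equilibria: (LRU, LFU), (LFU, Full)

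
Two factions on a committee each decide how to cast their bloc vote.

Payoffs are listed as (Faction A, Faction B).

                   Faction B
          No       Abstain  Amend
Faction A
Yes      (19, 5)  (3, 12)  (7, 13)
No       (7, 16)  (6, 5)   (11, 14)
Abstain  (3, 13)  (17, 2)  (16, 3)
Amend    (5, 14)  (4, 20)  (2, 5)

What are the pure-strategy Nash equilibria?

This game has no pure Nash equilibrium.

Faction A against No: payoffs 19, 7, 3, 5 → best response Yes.
Faction A against Abstain: payoffs 3, 6, 17, 4 → best response Abstain.
Faction A against Amend: payoffs 7, 11, 16, 2 → best response Abstain.
Faction B against Yes: payoffs 5, 12, 13 → best response Amend.
Faction B against No: payoffs 16, 5, 14 → best response No.
Faction B against Abstain: payoffs 13, 2, 3 → best response No.
Faction B against Amend: payoffs 14, 20, 5 → best response Abstain.
No profile is a mutual best response for all players.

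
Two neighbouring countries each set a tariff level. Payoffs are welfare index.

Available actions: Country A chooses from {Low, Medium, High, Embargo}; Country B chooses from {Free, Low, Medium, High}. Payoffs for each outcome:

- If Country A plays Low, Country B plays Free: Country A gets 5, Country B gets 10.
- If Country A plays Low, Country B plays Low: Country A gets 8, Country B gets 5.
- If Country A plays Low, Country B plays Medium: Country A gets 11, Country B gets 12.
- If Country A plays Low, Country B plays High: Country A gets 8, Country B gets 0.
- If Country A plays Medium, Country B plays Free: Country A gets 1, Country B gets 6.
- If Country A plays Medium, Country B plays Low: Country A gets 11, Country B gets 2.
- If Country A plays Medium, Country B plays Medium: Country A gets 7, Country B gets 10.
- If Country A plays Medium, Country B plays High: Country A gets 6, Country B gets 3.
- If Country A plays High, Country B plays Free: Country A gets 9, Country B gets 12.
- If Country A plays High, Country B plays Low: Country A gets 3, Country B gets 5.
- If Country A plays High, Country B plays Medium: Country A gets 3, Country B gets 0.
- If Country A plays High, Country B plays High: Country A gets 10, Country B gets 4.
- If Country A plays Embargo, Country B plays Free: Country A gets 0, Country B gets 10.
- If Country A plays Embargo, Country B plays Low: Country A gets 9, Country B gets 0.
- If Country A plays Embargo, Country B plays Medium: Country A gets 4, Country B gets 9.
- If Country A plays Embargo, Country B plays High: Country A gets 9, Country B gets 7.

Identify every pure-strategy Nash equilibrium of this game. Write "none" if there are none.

For each player, find the best response to each opponent profile; mutual best responses are the pure NE.
Country A against Free: payoffs 5, 1, 9, 0 → best response High.
Country A against Low: payoffs 8, 11, 3, 9 → best response Medium.
Country A against Medium: payoffs 11, 7, 3, 4 → best response Low.
Country A against High: payoffs 8, 6, 10, 9 → best response High.
Country B against Low: payoffs 10, 5, 12, 0 → best response Medium.
Country B against Medium: payoffs 6, 2, 10, 3 → best response Medium.
Country B against High: payoffs 12, 5, 0, 4 → best response Free.
Country B against Embargo: payoffs 10, 0, 9, 7 → best response Free.
Mutual best responses: (Low, Medium); (High, Free).

The pure Nash equilibria are (Low, Medium) and (High, Free).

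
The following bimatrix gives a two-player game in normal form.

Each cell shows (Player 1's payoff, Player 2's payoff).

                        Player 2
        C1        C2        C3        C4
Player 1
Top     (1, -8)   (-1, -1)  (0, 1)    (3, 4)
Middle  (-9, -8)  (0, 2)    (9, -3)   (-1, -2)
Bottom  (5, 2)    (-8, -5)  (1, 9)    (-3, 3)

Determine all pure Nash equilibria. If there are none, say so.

(Top, C4) and (Middle, C2)

For each strategy profile, look for a profitable unilateral deviation.
(Top, C1): Player 1 can switch to Bottom (1 → 5). Not NE.
(Top, C2): Player 1 can switch to Middle (-1 → 0). Not NE.
(Top, C3): Player 1 can switch to Middle (0 → 9). Not NE.
(Top, C4): Player 1 gets 3, best alternative -1; Player 2 gets 4, best alternative 1. No profitable deviation — NE.
(Middle, C1): Player 1 can switch to Top (-9 → 1). Not NE.
(Middle, C2): Player 1 gets 0, best alternative -1; Player 2 gets 2, best alternative -2. No profitable deviation — NE.
(Middle, C3): Player 2 can switch to C2 (-3 → 2). Not NE.
(Middle, C4): Player 1 can switch to Top (-1 → 3). Not NE.
(The remaining 4 profiles each have a profitable deviation by the same check.)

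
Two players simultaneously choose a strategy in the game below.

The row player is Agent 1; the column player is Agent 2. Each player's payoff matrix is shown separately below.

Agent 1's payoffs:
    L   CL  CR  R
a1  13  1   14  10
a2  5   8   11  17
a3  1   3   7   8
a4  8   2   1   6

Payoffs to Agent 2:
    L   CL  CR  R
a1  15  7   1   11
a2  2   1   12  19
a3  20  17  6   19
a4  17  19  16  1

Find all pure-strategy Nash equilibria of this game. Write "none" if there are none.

Agent 1 against L: payoffs 13, 5, 1, 8 → best response a1.
Agent 1 against CL: payoffs 1, 8, 3, 2 → best response a2.
Agent 1 against CR: payoffs 14, 11, 7, 1 → best response a1.
Agent 1 against R: payoffs 10, 17, 8, 6 → best response a2.
Agent 2 against a1: payoffs 15, 7, 1, 11 → best response L.
Agent 2 against a2: payoffs 2, 1, 12, 19 → best response R.
Agent 2 against a3: payoffs 20, 17, 6, 19 → best response L.
Agent 2 against a4: payoffs 17, 19, 16, 1 → best response CL.
Mutual best responses: (a1, L); (a2, R).

Pure-strategy Nash equilibria: (a1, L) and (a2, R)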